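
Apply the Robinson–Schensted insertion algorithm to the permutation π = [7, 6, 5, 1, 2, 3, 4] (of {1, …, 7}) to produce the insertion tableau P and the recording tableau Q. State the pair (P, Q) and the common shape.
P = [1, 2, 3, 4] / [5] / [6] / [7];  Q = [1, 5, 6, 7] / [2] / [3] / [4];  common shape = (4, 1, 1, 1)

Row-insert the values π_1, π_2, … into P one at a time, bumping the leftmost entry strictly greater than the inserted value down to the next row. The recording tableau Q records, in position (i, j), the step at which that cell was added to P.
  Insert 7 (step 1): P = [7];  Q = [1]
  Insert 6 (step 2): P = [6] / [7];  Q = [1] / [2]
  Insert 5 (step 3): P = [5] / [6] / [7];  Q = [1] / [2] / [3]
  Insert 1 (step 4): P = [1] / [5] / [6] / [7];  Q = [1] / [2] / [3] / [4]
  Insert 2 (step 5): P = [1, 2] / [5] / [6] / [7];  Q = [1, 5] / [2] / [3] / [4]
  Insert 3 (step 6): P = [1, 2, 3] / [5] / [6] / [7];  Q = [1, 5, 6] / [2] / [3] / [4]
  Insert 4 (step 7): P = [1, 2, 3, 4] / [5] / [6] / [7];  Q = [1, 5, 6, 7] / [2] / [3] / [4]
Final shape: (4, 1, 1, 1).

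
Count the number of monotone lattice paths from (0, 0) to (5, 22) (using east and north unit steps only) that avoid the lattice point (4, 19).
Number of paths = 45310

Total paths from (0, 0) to (5, 22): C(27, 5) = 80730. Paths through (4, 19): (paths (0, 0) → (4, 19)) × (paths (4, 19) → (5, 22)) = C(23, 4) · C(4, 1) = 8855 · 4 = 35420. Avoidance count = 80730 − 35420 = 45310.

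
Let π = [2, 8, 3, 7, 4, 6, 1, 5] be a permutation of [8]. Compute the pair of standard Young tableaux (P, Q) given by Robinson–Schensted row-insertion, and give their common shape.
P = [1, 3, 4, 5] / [2, 6] / [7] / [8];  Q = [1, 2, 4, 6] / [3, 8] / [5] / [7];  common shape = (4, 2, 1, 1)

Row-insert the values π_1, π_2, … into P one at a time, bumping the leftmost entry strictly greater than the inserted value down to the next row. The recording tableau Q records, in position (i, j), the step at which that cell was added to P.
  Insert 2 (step 1): P = [2];  Q = [1]
  Insert 8 (step 2): P = [2, 8];  Q = [1, 2]
  Insert 3 (step 3): P = [2, 3] / [8];  Q = [1, 2] / [3]
  Insert 7 (step 4): P = [2, 3, 7] / [8];  Q = [1, 2, 4] / [3]
  Insert 4 (step 5): P = [2, 3, 4] / [7] / [8];  Q = [1, 2, 4] / [3] / [5]
  Insert 6 (step 6): P = [2, 3, 4, 6] / [7] / [8];  Q = [1, 2, 4, 6] / [3] / [5]
  Insert 1 (step 7): P = [1, 3, 4, 6] / [2] / [7] / [8];  Q = [1, 2, 4, 6] / [3] / [5] / [7]
  Insert 5 (step 8): P = [1, 3, 4, 5] / [2, 6] / [7] / [8];  Q = [1, 2, 4, 6] / [3, 8] / [5] / [7]
Final shape: (4, 2, 1, 1).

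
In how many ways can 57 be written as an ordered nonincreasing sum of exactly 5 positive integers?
p(57, 5 parts) = 4319

Partitions of n into exactly k parts are in bijection with partitions of n − k into at most k parts (subtract 1 from each part). So p(57, exactly 5) = p(52, parts ≤ 5). Computing via the recurrence p(m, j) = p(m, j−1) + p(m−j, j) gives 4319.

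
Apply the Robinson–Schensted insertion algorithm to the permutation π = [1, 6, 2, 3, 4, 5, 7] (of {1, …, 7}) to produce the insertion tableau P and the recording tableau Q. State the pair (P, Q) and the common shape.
P = [1, 2, 3, 4, 5, 7] / [6];  Q = [1, 2, 4, 5, 6, 7] / [3];  common shape = (6, 1)

Row-insert the values π_1, π_2, … into P one at a time, bumping the leftmost entry strictly greater than the inserted value down to the next row. The recording tableau Q records, in position (i, j), the step at which that cell was added to P.
  Insert 1 (step 1): P = [1];  Q = [1]
  Insert 6 (step 2): P = [1, 6];  Q = [1, 2]
  Insert 2 (step 3): P = [1, 2] / [6];  Q = [1, 2] / [3]
  Insert 3 (step 4): P = [1, 2, 3] / [6];  Q = [1, 2, 4] / [3]
  Insert 4 (step 5): P = [1, 2, 3, 4] / [6];  Q = [1, 2, 4, 5] / [3]
  Insert 5 (step 6): P = [1, 2, 3, 4, 5] / [6];  Q = [1, 2, 4, 5, 6] / [3]
  Insert 7 (step 7): P = [1, 2, 3, 4, 5, 7] / [6];  Q = [1, 2, 4, 5, 6, 7] / [3]
Final shape: (6, 1).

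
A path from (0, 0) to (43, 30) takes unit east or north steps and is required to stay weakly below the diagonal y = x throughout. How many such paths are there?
Number of paths = 88753881314296229808

By the reflection principle (André's argument), the number of monotone paths to (43, 30) with n ≤ m that never go above y = x is C(73, 43) − C(73, 44) = 278940769844931007968 − 190186888530634778160 = 88753881314296229808.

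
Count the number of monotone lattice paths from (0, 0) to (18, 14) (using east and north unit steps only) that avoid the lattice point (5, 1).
Number of paths = 409032000

Total paths from (0, 0) to (18, 14): C(32, 18) = 471435600. Paths through (5, 1): (paths (0, 0) → (5, 1)) × (paths (5, 1) → (18, 14)) = C(6, 5) · C(26, 13) = 6 · 10400600 = 62403600. Avoidance count = 471435600 − 62403600 = 409032000.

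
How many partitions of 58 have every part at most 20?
p(58, parts ≤ 20) = 595872

Use the recurrence p(n, m) = p(n, m−1) + p(n−m, m): either the largest part is < m (count p(n, m−1)) or the largest part is exactly m (remove one copy of m, count p(n−m, m)). With p(0, ·) = 1 this gives p(58, parts ≤ 20) = 595872. (By conjugating Young diagrams, this also counts partitions of 58 into at most 20 parts.)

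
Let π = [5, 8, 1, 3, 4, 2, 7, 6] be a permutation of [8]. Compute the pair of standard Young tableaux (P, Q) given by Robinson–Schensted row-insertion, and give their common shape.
P = [1, 2, 4, 6] / [3, 7] / [5, 8];  Q = [1, 2, 5, 7] / [3, 4] / [6, 8];  common shape = (4, 2, 2)

Row-insert the values π_1, π_2, … into P one at a time, bumping the leftmost entry strictly greater than the inserted value down to the next row. The recording tableau Q records, in position (i, j), the step at which that cell was added to P.
  Insert 5 (step 1): P = [5];  Q = [1]
  Insert 8 (step 2): P = [5, 8];  Q = [1, 2]
  Insert 1 (step 3): P = [1, 8] / [5];  Q = [1, 2] / [3]
  Insert 3 (step 4): P = [1, 3] / [5, 8];  Q = [1, 2] / [3, 4]
  Insert 4 (step 5): P = [1, 3, 4] / [5, 8];  Q = [1, 2, 5] / [3, 4]
  Insert 2 (step 6): P = [1, 2, 4] / [3, 8] / [5];  Q = [1, 2, 5] / [3, 4] / [6]
  Insert 7 (step 7): P = [1, 2, 4, 7] / [3, 8] / [5];  Q = [1, 2, 5, 7] / [3, 4] / [6]
  Insert 6 (step 8): P = [1, 2, 4, 6] / [3, 7] / [5, 8];  Q = [1, 2, 5, 7] / [3, 4] / [6, 8]
Final shape: (4, 2, 2).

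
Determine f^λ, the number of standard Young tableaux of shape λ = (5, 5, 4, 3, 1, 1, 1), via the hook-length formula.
# SYT of shape (5, 5, 4, 3, 1, 1, 1) = 105814800

Hook-length formula: f^λ = n! / Π hook(c), product over all cells c of the Young diagram. For λ = (5, 5, 4, 3, 1, 1, 1), n = 20 boxes. Hook lengths by row (left-to-right, top-to-bottom): [11, 7, 6, 4, 2]; [10, 6, 5, 3, 1]; [8, 4, 3, 1]; [6, 2, 1]; [3]; [2]; [1]. Product of hooks = 22992076800. So f^λ = 20! / 22992076800 = 2432902008176640000 / 22992076800 = 105814800.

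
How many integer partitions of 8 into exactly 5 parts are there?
p(8, 5 parts) = 3

Partitions of n into exactly k parts ↔ partitions of n − k into at most k parts (subtract 1 from each part). For n = 8, k = 5, the partitions are: 4+1+1+1+1, 3+2+1+1+1, 2+2+2+1+1. Count = 3.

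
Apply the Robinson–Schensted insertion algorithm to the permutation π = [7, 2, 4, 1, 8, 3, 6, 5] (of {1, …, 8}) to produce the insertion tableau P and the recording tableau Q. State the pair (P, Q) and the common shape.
P = [1, 3, 5] / [2, 4, 6] / [7, 8];  Q = [1, 3, 5] / [2, 6, 7] / [4, 8];  common shape = (3, 3, 2)

Row-insert the values π_1, π_2, … into P one at a time, bumping the leftmost entry strictly greater than the inserted value down to the next row. The recording tableau Q records, in position (i, j), the step at which that cell was added to P.
  Insert 7 (step 1): P = [7];  Q = [1]
  Insert 2 (step 2): P = [2] / [7];  Q = [1] / [2]
  Insert 4 (step 3): P = [2, 4] / [7];  Q = [1, 3] / [2]
  Insert 1 (step 4): P = [1, 4] / [2] / [7];  Q = [1, 3] / [2] / [4]
  Insert 8 (step 5): P = [1, 4, 8] / [2] / [7];  Q = [1, 3, 5] / [2] / [4]
  Insert 3 (step 6): P = [1, 3, 8] / [2, 4] / [7];  Q = [1, 3, 5] / [2, 6] / [4]
  Insert 6 (step 7): P = [1, 3, 6] / [2, 4, 8] / [7];  Q = [1, 3, 5] / [2, 6, 7] / [4]
  Insert 5 (step 8): P = [1, 3, 5] / [2, 4, 6] / [7, 8];  Q = [1, 3, 5] / [2, 6, 7] / [4, 8]
Final shape: (3, 3, 2).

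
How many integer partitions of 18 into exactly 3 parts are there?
p(18, 3 parts) = 27

Partitions of n into exactly k parts are in bijection with partitions of n − k into at most k parts (subtract 1 from each part). So p(18, exactly 3) = p(15, parts ≤ 3). Computing via the recurrence p(m, j) = p(m, j−1) + p(m−j, j) gives 27.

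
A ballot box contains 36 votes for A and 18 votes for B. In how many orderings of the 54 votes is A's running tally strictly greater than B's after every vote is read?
Strict-lead orderings = 32308782859535

Total orderings of the 54 votes with 36 for A: C(54, 36) = 96926348578605. By the Bertrand ballot formula (Cycle Lemma / reflection principle), the number of orderings in which A is strictly ahead of B throughout is (p − q)/(p + q) · C(p + q, p) = (36 − 18)/(36 + 18) · 96926348578605 = 32308782859535.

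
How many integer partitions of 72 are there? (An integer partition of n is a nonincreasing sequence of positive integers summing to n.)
p(72) = 5392783

Compute p(n) via the recurrence p(n, m) = p(n, m−1) + p(n−m, m), where p(n, m) counts partitions of n with all parts ≤ m and p(n) = p(n, n). The base cases are p(0, m) = 1 and p(n, 0) = 0 for n > 0. Filling the table yields p(72) = 5392783. (Euler's pentagonal recurrence is an alternative.)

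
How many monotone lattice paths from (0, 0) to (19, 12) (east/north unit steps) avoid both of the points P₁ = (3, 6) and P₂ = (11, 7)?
Number of paths = 94868517

Inclusion–exclusion. Total paths: C(31, 19) = 141120525. Through P₁: C(9, 3)·C(22, 16) = 6267492. Through P₂: C(18, 11)·C(13, 8) = 40957488. Since P₁ is strictly southwest of P₂, a monotone path through both must visit P₁ then P₂; paths through both = C(9, 3)·C(9, 8)·C(13, 8) = 972972. Avoid both = 141120525 − 6267492 − 40957488 + 972972 = 94868517.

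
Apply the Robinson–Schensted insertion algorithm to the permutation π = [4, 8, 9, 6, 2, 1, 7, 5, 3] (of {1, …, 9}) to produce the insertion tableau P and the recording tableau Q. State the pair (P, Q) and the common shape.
P = [1, 3, 7] / [2, 5] / [4, 6] / [8, 9];  Q = [1, 2, 3] / [4, 7] / [5, 8] / [6, 9];  common shape = (3, 2, 2, 2)

Row-insert the values π_1, π_2, … into P one at a time, bumping the leftmost entry strictly greater than the inserted value down to the next row. The recording tableau Q records, in position (i, j), the step at which that cell was added to P.
  Insert 4 (step 1): P = [4];  Q = [1]
  Insert 8 (step 2): P = [4, 8];  Q = [1, 2]
  Insert 9 (step 3): P = [4, 8, 9];  Q = [1, 2, 3]
  Insert 6 (step 4): P = [4, 6, 9] / [8];  Q = [1, 2, 3] / [4]
  Insert 2 (step 5): P = [2, 6, 9] / [4] / [8];  Q = [1, 2, 3] / [4] / [5]
  Insert 1 (step 6): P = [1, 6, 9] / [2] / [4] / [8];  Q = [1, 2, 3] / [4] / [5] / [6]
  Insert 7 (step 7): P = [1, 6, 7] / [2, 9] / [4] / [8];  Q = [1, 2, 3] / [4, 7] / [5] / [6]
  Insert 5 (step 8): P = [1, 5, 7] / [2, 6] / [4, 9] / [8];  Q = [1, 2, 3] / [4, 7] / [5, 8] / [6]
  Insert 3 (step 9): P = [1, 3, 7] / [2, 5] / [4, 6] / [8, 9];  Q = [1, 2, 3] / [4, 7] / [5, 8] / [6, 9]
Final shape: (3, 2, 2, 2).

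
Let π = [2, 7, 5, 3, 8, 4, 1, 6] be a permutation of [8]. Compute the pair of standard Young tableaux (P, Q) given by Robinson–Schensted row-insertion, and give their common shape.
P = [1, 3, 4, 6] / [2, 8] / [5] / [7];  Q = [1, 2, 5, 8] / [3, 6] / [4] / [7];  common shape = (4, 2, 1, 1)

Row-insert the values π_1, π_2, … into P one at a time, bumping the leftmost entry strictly greater than the inserted value down to the next row. The recording tableau Q records, in position (i, j), the step at which that cell was added to P.
  Insert 2 (step 1): P = [2];  Q = [1]
  Insert 7 (step 2): P = [2, 7];  Q = [1, 2]
  Insert 5 (step 3): P = [2, 5] / [7];  Q = [1, 2] / [3]
  Insert 3 (step 4): P = [2, 3] / [5] / [7];  Q = [1, 2] / [3] / [4]
  Insert 8 (step 5): P = [2, 3, 8] / [5] / [7];  Q = [1, 2, 5] / [3] / [4]
  Insert 4 (step 6): P = [2, 3, 4] / [5, 8] / [7];  Q = [1, 2, 5] / [3, 6] / [4]
  Insert 1 (step 7): P = [1, 3, 4] / [2, 8] / [5] / [7];  Q = [1, 2, 5] / [3, 6] / [4] / [7]
  Insert 6 (step 8): P = [1, 3, 4, 6] / [2, 8] / [5] / [7];  Q = [1, 2, 5, 8] / [3, 6] / [4] / [7]
Final shape: (4, 2, 1, 1).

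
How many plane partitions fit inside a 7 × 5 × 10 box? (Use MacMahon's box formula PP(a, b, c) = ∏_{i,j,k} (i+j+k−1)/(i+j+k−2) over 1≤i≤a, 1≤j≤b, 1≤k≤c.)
PP(7, 5, 10) = 24648355308799872

Evaluate the triple product over i = 1..7, j = 1..5, k = 1..10. The factors are (2/1) · (3/2) · (4/3) · (5/4) · (6/5) · (7/6) · (8/7) · (9/8) · … (350 factors total). The numerators and denominators telescope so the product is an integer; carrying out the multiplication exactly gives PP(7, 5, 10) = 24648355308799872.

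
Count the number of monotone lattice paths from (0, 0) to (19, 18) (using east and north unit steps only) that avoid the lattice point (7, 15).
Number of paths = 17595034380

Total paths from (0, 0) to (19, 18): C(37, 19) = 17672631900. Paths through (7, 15): (paths (0, 0) → (7, 15)) × (paths (7, 15) → (19, 18)) = C(22, 7) · C(15, 12) = 170544 · 455 = 77597520. Avoidance count = 17672631900 − 77597520 = 17595034380.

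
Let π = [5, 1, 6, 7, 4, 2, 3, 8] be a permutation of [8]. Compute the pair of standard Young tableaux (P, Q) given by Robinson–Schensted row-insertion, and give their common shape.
P = [1, 2, 3, 8] / [4, 6, 7] / [5];  Q = [1, 3, 4, 8] / [2, 5, 7] / [6];  common shape = (4, 3, 1)

Row-insert the values π_1, π_2, … into P one at a time, bumping the leftmost entry strictly greater than the inserted value down to the next row. The recording tableau Q records, in position (i, j), the step at which that cell was added to P.
  Insert 5 (step 1): P = [5];  Q = [1]
  Insert 1 (step 2): P = [1] / [5];  Q = [1] / [2]
  Insert 6 (step 3): P = [1, 6] / [5];  Q = [1, 3] / [2]
  Insert 7 (step 4): P = [1, 6, 7] / [5];  Q = [1, 3, 4] / [2]
  Insert 4 (step 5): P = [1, 4, 7] / [5, 6];  Q = [1, 3, 4] / [2, 5]
  Insert 2 (step 6): P = [1, 2, 7] / [4, 6] / [5];  Q = [1, 3, 4] / [2, 5] / [6]
  Insert 3 (step 7): P = [1, 2, 3] / [4, 6, 7] / [5];  Q = [1, 3, 4] / [2, 5, 7] / [6]
  Insert 8 (step 8): P = [1, 2, 3, 8] / [4, 6, 7] / [5];  Q = [1, 3, 4, 8] / [2, 5, 7] / [6]
Final shape: (4, 3, 1).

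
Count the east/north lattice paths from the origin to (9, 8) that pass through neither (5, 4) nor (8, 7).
Number of paths = 7660

Inclusion–exclusion. Total paths: C(17, 9) = 24310. Through P₁: C(9, 5)·C(8, 4) = 8820. Through P₂: C(15, 8)·C(2, 1) = 12870. Since P₁ is strictly southwest of P₂, a monotone path through both must visit P₁ then P₂; paths through both = C(9, 5)·C(6, 3)·C(2, 1) = 5040. Avoid both = 24310 − 8820 − 12870 + 5040 = 7660.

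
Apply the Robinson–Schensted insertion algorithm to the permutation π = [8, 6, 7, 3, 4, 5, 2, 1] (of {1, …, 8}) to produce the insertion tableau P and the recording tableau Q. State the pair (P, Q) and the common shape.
P = [1, 4, 5] / [2, 7] / [3] / [6] / [8];  Q = [1, 3, 6] / [2, 5] / [4] / [7] / [8];  common shape = (3, 2, 1, 1, 1)

Row-insert the values π_1, π_2, … into P one at a time, bumping the leftmost entry strictly greater than the inserted value down to the next row. The recording tableau Q records, in position (i, j), the step at which that cell was added to P.
  Insert 8 (step 1): P = [8];  Q = [1]
  Insert 6 (step 2): P = [6] / [8];  Q = [1] / [2]
  Insert 7 (step 3): P = [6, 7] / [8];  Q = [1, 3] / [2]
  Insert 3 (step 4): P = [3, 7] / [6] / [8];  Q = [1, 3] / [2] / [4]
  Insert 4 (step 5): P = [3, 4] / [6, 7] / [8];  Q = [1, 3] / [2, 5] / [4]
  Insert 5 (step 6): P = [3, 4, 5] / [6, 7] / [8];  Q = [1, 3, 6] / [2, 5] / [4]
  Insert 2 (step 7): P = [2, 4, 5] / [3, 7] / [6] / [8];  Q = [1, 3, 6] / [2, 5] / [4] / [7]
  Insert 1 (step 8): P = [1, 4, 5] / [2, 7] / [3] / [6] / [8];  Q = [1, 3, 6] / [2, 5] / [4] / [7] / [8]
Final shape: (3, 2, 1, 1, 1).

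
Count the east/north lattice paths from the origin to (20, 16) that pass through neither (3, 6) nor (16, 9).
Number of paths = 5940565620

Inclusion–exclusion. Total paths: C(36, 20) = 7307872110. Through P₁: C(9, 3)·C(27, 17) = 708647940. Through P₂: C(25, 16)·C(11, 4) = 674181750. Since P₁ is strictly southwest of P₂, a monotone path through both must visit P₁ then P₂; paths through both = C(9, 3)·C(16, 13)·C(11, 4) = 15523200. Avoid both = 7307872110 − 708647940 − 674181750 + 15523200 = 5940565620.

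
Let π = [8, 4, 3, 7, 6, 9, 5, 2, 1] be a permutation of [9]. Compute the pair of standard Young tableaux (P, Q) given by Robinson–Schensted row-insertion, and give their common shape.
P = [1, 5, 9] / [2, 6] / [3] / [4] / [7] / [8];  Q = [1, 4, 6] / [2, 5] / [3] / [7] / [8] / [9];  common shape = (3, 2, 1, 1, 1, 1)

Row-insert the values π_1, π_2, … into P one at a time, bumping the leftmost entry strictly greater than the inserted value down to the next row. The recording tableau Q records, in position (i, j), the step at which that cell was added to P.
  Insert 8 (step 1): P = [8];  Q = [1]
  Insert 4 (step 2): P = [4] / [8];  Q = [1] / [2]
  Insert 3 (step 3): P = [3] / [4] / [8];  Q = [1] / [2] / [3]
  Insert 7 (step 4): P = [3, 7] / [4] / [8];  Q = [1, 4] / [2] / [3]
  Insert 6 (step 5): P = [3, 6] / [4, 7] / [8];  Q = [1, 4] / [2, 5] / [3]
  Insert 9 (step 6): P = [3, 6, 9] / [4, 7] / [8];  Q = [1, 4, 6] / [2, 5] / [3]
  Insert 5 (step 7): P = [3, 5, 9] / [4, 6] / [7] / [8];  Q = [1, 4, 6] / [2, 5] / [3] / [7]
  Insert 2 (step 8): P = [2, 5, 9] / [3, 6] / [4] / [7] / [8];  Q = [1, 4, 6] / [2, 5] / [3] / [7] / [8]
  Insert 1 (step 9): P = [1, 5, 9] / [2, 6] / [3] / [4] / [7] / [8];  Q = [1, 4, 6] / [2, 5] / [3] / [7] / [8] / [9]
Final shape: (3, 2, 1, 1, 1, 1).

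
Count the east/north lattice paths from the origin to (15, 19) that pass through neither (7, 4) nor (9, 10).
Number of paths = 1278058210

Inclusion–exclusion. Total paths: C(34, 15) = 1855967520. Through P₁: C(11, 7)·C(23, 8) = 161803620. Through P₂: C(19, 9)·C(15, 6) = 462351890. Since P₁ is strictly southwest of P₂, a monotone path through both must visit P₁ then P₂; paths through both = C(11, 7)·C(8, 2)·C(15, 6) = 46246200. Avoid both = 1855967520 − 161803620 − 462351890 + 46246200 = 1278058210.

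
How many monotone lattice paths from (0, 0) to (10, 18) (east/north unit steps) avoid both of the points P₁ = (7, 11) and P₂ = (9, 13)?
Number of paths = 7465374

Inclusion–exclusion. Total paths: C(28, 10) = 13123110. Through P₁: C(18, 7)·C(10, 3) = 3818880. Through P₂: C(22, 9)·C(6, 1) = 2984520. Since P₁ is strictly southwest of P₂, a monotone path through both must visit P₁ then P₂; paths through both = C(18, 7)·C(4, 2)·C(6, 1) = 1145664. Avoid both = 13123110 − 3818880 − 2984520 + 1145664 = 7465374.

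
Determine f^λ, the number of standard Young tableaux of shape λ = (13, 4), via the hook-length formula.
# SYT of shape (13, 4) = 1700

Hook-length formula: f^λ = n! / Π hook(c), product over all cells c of the Young diagram. For λ = (13, 4), n = 17 boxes. Hook lengths by row (left-to-right, top-to-bottom): [14, 13, 12, 11, 9, 8, 7, 6, 5, 4, 3, 2, 1]; [4, 3, 2, 1]. Product of hooks = 209227898880. So f^λ = 17! / 209227898880 = 355687428096000 / 209227898880 = 1700.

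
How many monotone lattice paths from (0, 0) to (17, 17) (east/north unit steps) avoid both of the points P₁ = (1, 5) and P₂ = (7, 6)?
Number of paths = 1560629106

Inclusion–exclusion. Total paths: C(34, 17) = 2333606220. Through P₁: C(6, 1)·C(28, 16) = 182530530. Through P₂: C(13, 7)·C(21, 10) = 605260656. Since P₁ is strictly southwest of P₂, a monotone path through both must visit P₁ then P₂; paths through both = C(6, 1)·C(7, 6)·C(21, 10) = 14814072. Avoid both = 2333606220 − 182530530 − 605260656 + 14814072 = 1560629106.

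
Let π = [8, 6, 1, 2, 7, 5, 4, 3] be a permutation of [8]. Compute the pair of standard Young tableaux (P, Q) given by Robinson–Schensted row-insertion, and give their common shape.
P = [1, 2, 3] / [4, 7] / [5] / [6] / [8];  Q = [1, 4, 5] / [2, 6] / [3] / [7] / [8];  common shape = (3, 2, 1, 1, 1)

Row-insert the values π_1, π_2, … into P one at a time, bumping the leftmost entry strictly greater than the inserted value down to the next row. The recording tableau Q records, in position (i, j), the step at which that cell was added to P.
  Insert 8 (step 1): P = [8];  Q = [1]
  Insert 6 (step 2): P = [6] / [8];  Q = [1] / [2]
  Insert 1 (step 3): P = [1] / [6] / [8];  Q = [1] / [2] / [3]
  Insert 2 (step 4): P = [1, 2] / [6] / [8];  Q = [1, 4] / [2] / [3]
  Insert 7 (step 5): P = [1, 2, 7] / [6] / [8];  Q = [1, 4, 5] / [2] / [3]
  Insert 5 (step 6): P = [1, 2, 5] / [6, 7] / [8];  Q = [1, 4, 5] / [2, 6] / [3]
  Insert 4 (step 7): P = [1, 2, 4] / [5, 7] / [6] / [8];  Q = [1, 4, 5] / [2, 6] / [3] / [7]
  Insert 3 (step 8): P = [1, 2, 3] / [4, 7] / [5] / [6] / [8];  Q = [1, 4, 5] / [2, 6] / [3] / [7] / [8]
Final shape: (3, 2, 1, 1, 1).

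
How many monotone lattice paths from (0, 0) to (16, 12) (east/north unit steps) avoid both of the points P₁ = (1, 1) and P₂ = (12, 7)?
Number of paths = 11739299

Inclusion–exclusion. Total paths: C(28, 16) = 30421755. Through P₁: C(2, 1)·C(26, 15) = 15452320. Through P₂: C(19, 12)·C(9, 4) = 6348888. Since P₁ is strictly southwest of P₂, a monotone path through both must visit P₁ then P₂; paths through both = C(2, 1)·C(17, 11)·C(9, 4) = 3118752. Avoid both = 30421755 − 15452320 − 6348888 + 3118752 = 11739299.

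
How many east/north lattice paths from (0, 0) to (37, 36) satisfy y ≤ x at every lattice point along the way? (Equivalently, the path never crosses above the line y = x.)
Number of paths = 45950804324621742364

By the reflection principle (André's argument), the number of monotone paths to (37, 36) with n ≤ m that never go above y = x is C(73, 37) − C(73, 38) = 873065282167813104916 − 827114477843191362552 = 45950804324621742364.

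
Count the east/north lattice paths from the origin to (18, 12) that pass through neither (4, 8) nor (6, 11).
Number of paths = 84881987

Inclusion–exclusion. Total paths: C(30, 18) = 86493225. Through P₁: C(12, 4)·C(18, 14) = 1514700. Through P₂: C(17, 6)·C(13, 12) = 160888. Since P₁ is strictly southwest of P₂, a monotone path through both must visit P₁ then P₂; paths through both = C(12, 4)·C(5, 2)·C(13, 12) = 64350. Avoid both = 86493225 − 1514700 − 160888 + 64350 = 84881987.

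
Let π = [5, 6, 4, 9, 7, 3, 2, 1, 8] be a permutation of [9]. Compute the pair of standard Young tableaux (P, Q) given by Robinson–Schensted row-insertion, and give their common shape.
P = [1, 6, 7, 8] / [2, 9] / [3] / [4] / [5];  Q = [1, 2, 4, 9] / [3, 5] / [6] / [7] / [8];  common shape = (4, 2, 1, 1, 1)

Row-insert the values π_1, π_2, … into P one at a time, bumping the leftmost entry strictly greater than the inserted value down to the next row. The recording tableau Q records, in position (i, j), the step at which that cell was added to P.
  Insert 5 (step 1): P = [5];  Q = [1]
  Insert 6 (step 2): P = [5, 6];  Q = [1, 2]
  Insert 4 (step 3): P = [4, 6] / [5];  Q = [1, 2] / [3]
  Insert 9 (step 4): P = [4, 6, 9] / [5];  Q = [1, 2, 4] / [3]
  Insert 7 (step 5): P = [4, 6, 7] / [5, 9];  Q = [1, 2, 4] / [3, 5]
  Insert 3 (step 6): P = [3, 6, 7] / [4, 9] / [5];  Q = [1, 2, 4] / [3, 5] / [6]
  Insert 2 (step 7): P = [2, 6, 7] / [3, 9] / [4] / [5];  Q = [1, 2, 4] / [3, 5] / [6] / [7]
  Insert 1 (step 8): P = [1, 6, 7] / [2, 9] / [3] / [4] / [5];  Q = [1, 2, 4] / [3, 5] / [6] / [7] / [8]
  Insert 8 (step 9): P = [1, 6, 7, 8] / [2, 9] / [3] / [4] / [5];  Q = [1, 2, 4, 9] / [3, 5] / [6] / [7] / [8]
Final shape: (4, 2, 1, 1, 1).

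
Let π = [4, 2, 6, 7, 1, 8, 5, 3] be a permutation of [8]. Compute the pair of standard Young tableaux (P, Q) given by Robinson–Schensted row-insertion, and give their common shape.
P = [1, 3, 7, 8] / [2, 5] / [4, 6];  Q = [1, 3, 4, 6] / [2, 7] / [5, 8];  common shape = (4, 2, 2)

Row-insert the values π_1, π_2, … into P one at a time, bumping the leftmost entry strictly greater than the inserted value down to the next row. The recording tableau Q records, in position (i, j), the step at which that cell was added to P.
  Insert 4 (step 1): P = [4];  Q = [1]
  Insert 2 (step 2): P = [2] / [4];  Q = [1] / [2]
  Insert 6 (step 3): P = [2, 6] / [4];  Q = [1, 3] / [2]
  Insert 7 (step 4): P = [2, 6, 7] / [4];  Q = [1, 3, 4] / [2]
  Insert 1 (step 5): P = [1, 6, 7] / [2] / [4];  Q = [1, 3, 4] / [2] / [5]
  Insert 8 (step 6): P = [1, 6, 7, 8] / [2] / [4];  Q = [1, 3, 4, 6] / [2] / [5]
  Insert 5 (step 7): P = [1, 5, 7, 8] / [2, 6] / [4];  Q = [1, 3, 4, 6] / [2, 7] / [5]
  Insert 3 (step 8): P = [1, 3, 7, 8] / [2, 5] / [4, 6];  Q = [1, 3, 4, 6] / [2, 7] / [5, 8]
Final shape: (4, 2, 2).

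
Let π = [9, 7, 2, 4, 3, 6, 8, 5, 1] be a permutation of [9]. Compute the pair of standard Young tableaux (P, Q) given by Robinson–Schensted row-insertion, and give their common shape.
P = [1, 3, 5, 8] / [2, 6] / [4] / [7] / [9];  Q = [1, 4, 6, 7] / [2, 8] / [3] / [5] / [9];  common shape = (4, 2, 1, 1, 1)

Row-insert the values π_1, π_2, … into P one at a time, bumping the leftmost entry strictly greater than the inserted value down to the next row. The recording tableau Q records, in position (i, j), the step at which that cell was added to P.
  Insert 9 (step 1): P = [9];  Q = [1]
  Insert 7 (step 2): P = [7] / [9];  Q = [1] / [2]
  Insert 2 (step 3): P = [2] / [7] / [9];  Q = [1] / [2] / [3]
  Insert 4 (step 4): P = [2, 4] / [7] / [9];  Q = [1, 4] / [2] / [3]
  Insert 3 (step 5): P = [2, 3] / [4] / [7] / [9];  Q = [1, 4] / [2] / [3] / [5]
  Insert 6 (step 6): P = [2, 3, 6] / [4] / [7] / [9];  Q = [1, 4, 6] / [2] / [3] / [5]
  Insert 8 (step 7): P = [2, 3, 6, 8] / [4] / [7] / [9];  Q = [1, 4, 6, 7] / [2] / [3] / [5]
  Insert 5 (step 8): P = [2, 3, 5, 8] / [4, 6] / [7] / [9];  Q = [1, 4, 6, 7] / [2, 8] / [3] / [5]
  Insert 1 (step 9): P = [1, 3, 5, 8] / [2, 6] / [4] / [7] / [9];  Q = [1, 4, 6, 7] / [2, 8] / [3] / [5] / [9]
Final shape: (4, 2, 1, 1, 1).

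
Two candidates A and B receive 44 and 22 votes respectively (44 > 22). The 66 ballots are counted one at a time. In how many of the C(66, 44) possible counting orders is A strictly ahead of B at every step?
Strict-lead orderings = 60727722660586800

Total orderings of the 66 votes with 44 for A: C(66, 44) = 182183167981760400. By the Bertrand ballot formula (Cycle Lemma / reflection principle), the number of orderings in which A is strictly ahead of B throughout is (p − q)/(p + q) · C(p + q, p) = (44 − 22)/(44 + 22) · 182183167981760400 = 60727722660586800.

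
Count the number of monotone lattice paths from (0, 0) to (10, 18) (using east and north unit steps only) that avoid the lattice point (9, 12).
Number of paths = 11065600

Total paths from (0, 0) to (10, 18): C(28, 10) = 13123110. Paths through (9, 12): (paths (0, 0) → (9, 12)) × (paths (9, 12) → (10, 18)) = C(21, 9) · C(7, 1) = 293930 · 7 = 2057510. Avoidance count = 13123110 − 2057510 = 11065600.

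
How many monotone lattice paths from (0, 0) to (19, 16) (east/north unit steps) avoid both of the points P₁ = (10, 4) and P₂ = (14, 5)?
Number of paths = 3736775756

Inclusion–exclusion. Total paths: C(35, 19) = 4059928950. Through P₁: C(14, 10)·C(21, 9) = 294223930. Through P₂: C(19, 14)·C(16, 5) = 50791104. Since P₁ is strictly southwest of P₂, a monotone path through both must visit P₁ then P₂; paths through both = C(14, 10)·C(5, 4)·C(16, 5) = 21861840. Avoid both = 4059928950 − 294223930 − 50791104 + 21861840 = 3736775756.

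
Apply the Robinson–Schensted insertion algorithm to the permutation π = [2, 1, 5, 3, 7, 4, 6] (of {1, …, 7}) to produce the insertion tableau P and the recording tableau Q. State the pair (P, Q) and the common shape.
P = [1, 3, 4, 6] / [2, 5, 7];  Q = [1, 3, 5, 7] / [2, 4, 6];  common shape = (4, 3)

Row-insert the values π_1, π_2, … into P one at a time, bumping the leftmost entry strictly greater than the inserted value down to the next row. The recording tableau Q records, in position (i, j), the step at which that cell was added to P.
  Insert 2 (step 1): P = [2];  Q = [1]
  Insert 1 (step 2): P = [1] / [2];  Q = [1] / [2]
  Insert 5 (step 3): P = [1, 5] / [2];  Q = [1, 3] / [2]
  Insert 3 (step 4): P = [1, 3] / [2, 5];  Q = [1, 3] / [2, 4]
  Insert 7 (step 5): P = [1, 3, 7] / [2, 5];  Q = [1, 3, 5] / [2, 4]
  Insert 4 (step 6): P = [1, 3, 4] / [2, 5, 7];  Q = [1, 3, 5] / [2, 4, 6]
  Insert 6 (step 7): P = [1, 3, 4, 6] / [2, 5, 7];  Q = [1, 3, 5, 7] / [2, 4, 6]
Final shape: (4, 3).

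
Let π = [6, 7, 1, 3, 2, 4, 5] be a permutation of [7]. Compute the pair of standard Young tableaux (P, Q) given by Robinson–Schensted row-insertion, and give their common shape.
P = [1, 2, 4, 5] / [3, 7] / [6];  Q = [1, 2, 6, 7] / [3, 4] / [5];  common shape = (4, 2, 1)

Row-insert the values π_1, π_2, … into P one at a time, bumping the leftmost entry strictly greater than the inserted value down to the next row. The recording tableau Q records, in position (i, j), the step at which that cell was added to P.
  Insert 6 (step 1): P = [6];  Q = [1]
  Insert 7 (step 2): P = [6, 7];  Q = [1, 2]
  Insert 1 (step 3): P = [1, 7] / [6];  Q = [1, 2] / [3]
  Insert 3 (step 4): P = [1, 3] / [6, 7];  Q = [1, 2] / [3, 4]
  Insert 2 (step 5): P = [1, 2] / [3, 7] / [6];  Q = [1, 2] / [3, 4] / [5]
  Insert 4 (step 6): P = [1, 2, 4] / [3, 7] / [6];  Q = [1, 2, 6] / [3, 4] / [5]
  Insert 5 (step 7): P = [1, 2, 4, 5] / [3, 7] / [6];  Q = [1, 2, 6, 7] / [3, 4] / [5]
Final shape: (4, 2, 1).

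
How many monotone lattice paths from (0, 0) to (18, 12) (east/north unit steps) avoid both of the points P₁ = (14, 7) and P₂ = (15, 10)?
Number of paths = 43805545

Inclusion–exclusion. Total paths: C(30, 18) = 86493225. Through P₁: C(21, 14)·C(9, 4) = 14651280. Through P₂: C(25, 15)·C(5, 3) = 32687600. Since P₁ is strictly southwest of P₂, a monotone path through both must visit P₁ then P₂; paths through both = C(21, 14)·C(4, 1)·C(5, 3) = 4651200. Avoid both = 86493225 − 14651280 − 32687600 + 4651200 = 43805545.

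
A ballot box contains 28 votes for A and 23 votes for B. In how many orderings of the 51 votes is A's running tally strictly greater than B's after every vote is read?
Strict-lead orderings = 19293438101000

Total orderings of the 51 votes with 28 for A: C(51, 28) = 196793068630200. By the Bertrand ballot formula (Cycle Lemma / reflection principle), the number of orderings in which A is strictly ahead of B throughout is (p − q)/(p + q) · C(p + q, p) = (28 − 23)/(28 + 23) · 196793068630200 = 19293438101000.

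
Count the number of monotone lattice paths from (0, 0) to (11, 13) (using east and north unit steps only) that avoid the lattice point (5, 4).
Number of paths = 1865514

Total paths from (0, 0) to (11, 13): C(24, 11) = 2496144. Paths through (5, 4): (paths (0, 0) → (5, 4)) × (paths (5, 4) → (11, 13)) = C(9, 5) · C(15, 6) = 126 · 5005 = 630630. Avoidance count = 2496144 − 630630 = 1865514.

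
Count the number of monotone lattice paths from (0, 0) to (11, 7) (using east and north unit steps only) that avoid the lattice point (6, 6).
Number of paths = 26280

Total paths from (0, 0) to (11, 7): C(18, 11) = 31824. Paths through (6, 6): (paths (0, 0) → (6, 6)) × (paths (6, 6) → (11, 7)) = C(12, 6) · C(6, 5) = 924 · 6 = 5544. Avoidance count = 31824 − 5544 = 26280.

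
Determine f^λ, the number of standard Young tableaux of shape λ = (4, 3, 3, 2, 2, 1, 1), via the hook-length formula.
# SYT of shape (4, 3, 3, 2, 2, 1, 1) = 416988

Hook-length formula: f^λ = n! / Π hook(c), product over all cells c of the Young diagram. For λ = (4, 3, 3, 2, 2, 1, 1), n = 16 boxes. Hook lengths by row (left-to-right, top-to-bottom): [10, 7, 4, 1]; [8, 5, 2]; [7, 4, 1]; [5, 2]; [4, 1]; [2]; [1]. Product of hooks = 50176000. So f^λ = 16! / 50176000 = 20922789888000 / 50176000 = 416988.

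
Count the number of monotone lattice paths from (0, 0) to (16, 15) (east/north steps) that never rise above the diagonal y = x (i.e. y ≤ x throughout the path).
Number of paths = 35357670

By the reflection principle (André's argument), the number of monotone paths to (16, 15) with n ≤ m that never go above y = x is C(31, 16) − C(31, 17) = 300540195 − 265182525 = 35357670.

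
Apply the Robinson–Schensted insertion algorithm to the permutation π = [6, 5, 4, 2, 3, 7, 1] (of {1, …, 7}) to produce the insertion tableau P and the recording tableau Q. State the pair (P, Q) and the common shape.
P = [1, 3, 7] / [2] / [4] / [5] / [6];  Q = [1, 5, 6] / [2] / [3] / [4] / [7];  common shape = (3, 1, 1, 1, 1)

Row-insert the values π_1, π_2, … into P one at a time, bumping the leftmost entry strictly greater than the inserted value down to the next row. The recording tableau Q records, in position (i, j), the step at which that cell was added to P.
  Insert 6 (step 1): P = [6];  Q = [1]
  Insert 5 (step 2): P = [5] / [6];  Q = [1] / [2]
  Insert 4 (step 3): P = [4] / [5] / [6];  Q = [1] / [2] / [3]
  Insert 2 (step 4): P = [2] / [4] / [5] / [6];  Q = [1] / [2] / [3] / [4]
  Insert 3 (step 5): P = [2, 3] / [4] / [5] / [6];  Q = [1, 5] / [2] / [3] / [4]
  Insert 7 (step 6): P = [2, 3, 7] / [4] / [5] / [6];  Q = [1, 5, 6] / [2] / [3] / [4]
  Insert 1 (step 7): P = [1, 3, 7] / [2] / [4] / [5] / [6];  Q = [1, 5, 6] / [2] / [3] / [4] / [7]
Final shape: (3, 1, 1, 1, 1).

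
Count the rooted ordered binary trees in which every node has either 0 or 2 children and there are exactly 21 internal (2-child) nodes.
C_21 = 24466267020

These full binary trees are counted by the Catalan number C_n = (1/(n + 1)) · C(2n, n). For n = 21: C_21 = (1/22) · C(42, 21) = 538257874440/22 = 24466267020.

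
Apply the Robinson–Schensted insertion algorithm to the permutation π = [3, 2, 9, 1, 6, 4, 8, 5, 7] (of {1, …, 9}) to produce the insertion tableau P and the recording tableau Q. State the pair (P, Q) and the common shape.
P = [1, 4, 5, 7] / [2, 6, 8] / [3, 9];  Q = [1, 3, 7, 9] / [2, 5, 8] / [4, 6];  common shape = (4, 3, 2)

Row-insert the values π_1, π_2, … into P one at a time, bumping the leftmost entry strictly greater than the inserted value down to the next row. The recording tableau Q records, in position (i, j), the step at which that cell was added to P.
  Insert 3 (step 1): P = [3];  Q = [1]
  Insert 2 (step 2): P = [2] / [3];  Q = [1] / [2]
  Insert 9 (step 3): P = [2, 9] / [3];  Q = [1, 3] / [2]
  Insert 1 (step 4): P = [1, 9] / [2] / [3];  Q = [1, 3] / [2] / [4]
  Insert 6 (step 5): P = [1, 6] / [2, 9] / [3];  Q = [1, 3] / [2, 5] / [4]
  Insert 4 (step 6): P = [1, 4] / [2, 6] / [3, 9];  Q = [1, 3] / [2, 5] / [4, 6]
  Insert 8 (step 7): P = [1, 4, 8] / [2, 6] / [3, 9];  Q = [1, 3, 7] / [2, 5] / [4, 6]
  Insert 5 (step 8): P = [1, 4, 5] / [2, 6, 8] / [3, 9];  Q = [1, 3, 7] / [2, 5, 8] / [4, 6]
  Insert 7 (step 9): P = [1, 4, 5, 7] / [2, 6, 8] / [3, 9];  Q = [1, 3, 7, 9] / [2, 5, 8] / [4, 6]
Final shape: (4, 3, 2).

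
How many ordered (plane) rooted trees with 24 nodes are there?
C_23 = 343059613650

These ordered rooted trees are counted by the Catalan number C_n = (1/(n + 1)) · C(2n, n). For n = 23: C_23 = (1/24) · C(46, 23) = 8233430727600/24 = 343059613650.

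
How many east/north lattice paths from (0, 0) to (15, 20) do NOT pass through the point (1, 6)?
Number of paths = 2967126960

Total paths from (0, 0) to (15, 20): C(35, 15) = 3247943160. Paths through (1, 6): (paths (0, 0) → (1, 6)) × (paths (1, 6) → (15, 20)) = C(7, 1) · C(28, 14) = 7 · 40116600 = 280816200. Avoidance count = 3247943160 − 280816200 = 2967126960.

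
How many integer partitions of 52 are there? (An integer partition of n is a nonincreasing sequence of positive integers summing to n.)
p(52) = 281589

Compute p(n) via the recurrence p(n, m) = p(n, m−1) + p(n−m, m), where p(n, m) counts partitions of n with all parts ≤ m and p(n) = p(n, n). The base cases are p(0, m) = 1 and p(n, 0) = 0 for n > 0. Filling the table yields p(52) = 281589. (Euler's pentagonal recurrence is an alternative.)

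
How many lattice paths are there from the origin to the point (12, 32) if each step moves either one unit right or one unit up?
Number of paths = 21090682613

A monotone lattice path from (0, 0) to (12, 32) consists of 12 east steps and 32 north steps in some order, so it is determined by which 12 of the 44 steps are east. The count is C(44, 12) = 21090682613.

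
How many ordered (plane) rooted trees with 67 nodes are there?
C_66 = 5632681584560312734993915705849145100

These ordered rooted trees are counted by the Catalan number C_n = (1/(n + 1)) · C(2n, n). For n = 66: C_66 = (1/67) · C(132, 66) = 377389666165540953244592352291892721700/67 = 5632681584560312734993915705849145100.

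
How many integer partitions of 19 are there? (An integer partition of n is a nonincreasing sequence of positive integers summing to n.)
p(19) = 490

Compute p(n) via the recurrence p(n, m) = p(n, m−1) + p(n−m, m), where p(n, m) counts partitions of n with all parts ≤ m and p(n) = p(n, n). The base cases are p(0, m) = 1 and p(n, 0) = 0 for n > 0. Filling the table yields p(19) = 490. (Euler's pentagonal recurrence is an alternative.)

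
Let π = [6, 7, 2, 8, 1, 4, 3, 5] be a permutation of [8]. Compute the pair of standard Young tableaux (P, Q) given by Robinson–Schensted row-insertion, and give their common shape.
P = [1, 3, 5] / [2, 4, 8] / [6, 7];  Q = [1, 2, 4] / [3, 6, 8] / [5, 7];  common shape = (3, 3, 2)

Row-insert the values π_1, π_2, … into P one at a time, bumping the leftmost entry strictly greater than the inserted value down to the next row. The recording tableau Q records, in position (i, j), the step at which that cell was added to P.
  Insert 6 (step 1): P = [6];  Q = [1]
  Insert 7 (step 2): P = [6, 7];  Q = [1, 2]
  Insert 2 (step 3): P = [2, 7] / [6];  Q = [1, 2] / [3]
  Insert 8 (step 4): P = [2, 7, 8] / [6];  Q = [1, 2, 4] / [3]
  Insert 1 (step 5): P = [1, 7, 8] / [2] / [6];  Q = [1, 2, 4] / [3] / [5]
  Insert 4 (step 6): P = [1, 4, 8] / [2, 7] / [6];  Q = [1, 2, 4] / [3, 6] / [5]
  Insert 3 (step 7): P = [1, 3, 8] / [2, 4] / [6, 7];  Q = [1, 2, 4] / [3, 6] / [5, 7]
  Insert 5 (step 8): P = [1, 3, 5] / [2, 4, 8] / [6, 7];  Q = [1, 2, 4] / [3, 6, 8] / [5, 7]
Final shape: (3, 3, 2).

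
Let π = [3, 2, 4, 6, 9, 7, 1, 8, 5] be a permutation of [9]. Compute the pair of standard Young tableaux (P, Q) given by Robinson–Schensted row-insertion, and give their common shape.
P = [1, 4, 5, 7, 8] / [2, 6] / [3, 9];  Q = [1, 3, 4, 5, 8] / [2, 6] / [7, 9];  common shape = (5, 2, 2)

Row-insert the values π_1, π_2, … into P one at a time, bumping the leftmost entry strictly greater than the inserted value down to the next row. The recording tableau Q records, in position (i, j), the step at which that cell was added to P.
  Insert 3 (step 1): P = [3];  Q = [1]
  Insert 2 (step 2): P = [2] / [3];  Q = [1] / [2]
  Insert 4 (step 3): P = [2, 4] / [3];  Q = [1, 3] / [2]
  Insert 6 (step 4): P = [2, 4, 6] / [3];  Q = [1, 3, 4] / [2]
  Insert 9 (step 5): P = [2, 4, 6, 9] / [3];  Q = [1, 3, 4, 5] / [2]
  Insert 7 (step 6): P = [2, 4, 6, 7] / [3, 9];  Q = [1, 3, 4, 5] / [2, 6]
  Insert 1 (step 7): P = [1, 4, 6, 7] / [2, 9] / [3];  Q = [1, 3, 4, 5] / [2, 6] / [7]
  Insert 8 (step 8): P = [1, 4, 6, 7, 8] / [2, 9] / [3];  Q = [1, 3, 4, 5, 8] / [2, 6] / [7]
  Insert 5 (step 9): P = [1, 4, 5, 7, 8] / [2, 6] / [3, 9];  Q = [1, 3, 4, 5, 8] / [2, 6] / [7, 9]
Final shape: (5, 2, 2).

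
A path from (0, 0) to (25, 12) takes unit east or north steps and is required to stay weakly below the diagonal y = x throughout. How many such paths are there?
Number of paths = 997490844

By the reflection principle (André's argument), the number of monotone paths to (25, 12) with n ≤ m that never go above y = x is C(37, 25) − C(37, 26) = 1852482996 − 854992152 = 997490844.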